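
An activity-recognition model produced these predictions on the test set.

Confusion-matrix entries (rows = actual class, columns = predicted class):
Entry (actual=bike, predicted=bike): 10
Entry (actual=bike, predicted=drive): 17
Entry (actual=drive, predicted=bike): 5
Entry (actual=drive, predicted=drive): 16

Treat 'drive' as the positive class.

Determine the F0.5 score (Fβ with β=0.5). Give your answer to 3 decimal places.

0.523

Fβ = (1+β²)·TP / ((1+β²)·TP + β²·FN + FP), with β²=1/4
= 1.25·16 / (1.25·16 + 0.25·5 + 17) = 0.523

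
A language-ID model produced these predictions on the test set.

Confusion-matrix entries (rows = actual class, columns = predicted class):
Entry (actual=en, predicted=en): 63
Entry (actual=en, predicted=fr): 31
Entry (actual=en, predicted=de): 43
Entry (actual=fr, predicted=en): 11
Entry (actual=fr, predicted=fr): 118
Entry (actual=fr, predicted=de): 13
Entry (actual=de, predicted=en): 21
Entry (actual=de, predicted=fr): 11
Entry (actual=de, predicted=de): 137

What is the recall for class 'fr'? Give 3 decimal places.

recall = TP/(TP+FN).
fr: TP=118, FN=11+13=24 → 118/142 = 0.8310

0.831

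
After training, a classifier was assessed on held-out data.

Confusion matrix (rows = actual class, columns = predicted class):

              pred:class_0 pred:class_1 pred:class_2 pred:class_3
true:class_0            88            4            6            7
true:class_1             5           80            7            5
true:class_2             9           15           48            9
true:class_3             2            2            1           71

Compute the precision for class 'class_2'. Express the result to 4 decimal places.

Treat 'class_2' as positive and all other classes as negative.
precision = TP/(TP+FP).
class_2: TP=48, FP=6+7+1=14 → 48/62 = 0.77419

0.7742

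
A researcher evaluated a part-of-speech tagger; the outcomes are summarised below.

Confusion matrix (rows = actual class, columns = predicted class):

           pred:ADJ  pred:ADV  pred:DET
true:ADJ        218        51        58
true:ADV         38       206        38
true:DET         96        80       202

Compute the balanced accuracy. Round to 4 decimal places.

Balanced accuracy = mean of per-class recall.
  ADJ: recall = 218/327 = 0.66667
  ADV: recall = 206/282 = 0.73050
  DET: recall = 202/378 = 0.53439
Mean = (0.66667 + 0.73050 + 0.53439) / 3 = 0.6439

0.6439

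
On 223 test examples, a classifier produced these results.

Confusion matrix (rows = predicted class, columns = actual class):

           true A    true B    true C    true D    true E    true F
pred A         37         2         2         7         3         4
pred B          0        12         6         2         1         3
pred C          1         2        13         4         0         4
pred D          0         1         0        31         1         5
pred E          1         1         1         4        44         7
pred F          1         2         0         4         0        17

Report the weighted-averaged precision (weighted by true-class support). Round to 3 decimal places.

0.703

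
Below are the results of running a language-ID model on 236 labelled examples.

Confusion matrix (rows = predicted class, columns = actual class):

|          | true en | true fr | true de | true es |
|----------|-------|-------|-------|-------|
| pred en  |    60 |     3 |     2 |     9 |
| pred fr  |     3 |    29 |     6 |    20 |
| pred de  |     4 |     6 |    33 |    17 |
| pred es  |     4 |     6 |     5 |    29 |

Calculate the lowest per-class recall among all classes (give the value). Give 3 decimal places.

0.387

Per-class recall (TP/(TP+FN)):
  en: TP=60, FN=3+4+4=11 → 60/71 = 0.8451
  fr: TP=29, FN=3+6+6=15 → 29/44 = 0.6591
  de: TP=33, FN=2+6+5=13 → 33/46 = 0.7174
  es: TP=29, FN=9+20+17=46 → 29/75 = 0.3867
Lowest is class 'es' with recall = 0.387.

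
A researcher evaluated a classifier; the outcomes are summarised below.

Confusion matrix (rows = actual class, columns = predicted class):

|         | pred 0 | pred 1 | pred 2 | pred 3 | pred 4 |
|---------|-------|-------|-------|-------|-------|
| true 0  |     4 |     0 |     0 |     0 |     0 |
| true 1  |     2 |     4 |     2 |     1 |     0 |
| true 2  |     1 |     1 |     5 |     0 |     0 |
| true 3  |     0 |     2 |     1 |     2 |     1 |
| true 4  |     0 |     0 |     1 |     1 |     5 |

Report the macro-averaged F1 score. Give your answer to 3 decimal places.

0.604

Per-class F1 score (2·TP/(2·TP+FP+FN)):
  0: TP=4, FP=2+1+0+0=3, FN=0+0+0+0=0 → 8/11 = 0.7273
  1: TP=4, FP=0+1+2+0=3, FN=2+2+1+0=5 → 8/16 = 0.5000
  2: TP=5, FP=0+2+1+1=4, FN=1+1+0+0=2 → 10/16 = 0.6250
  3: TP=2, FP=0+1+0+1=2, FN=0+2+1+1=4 → 4/10 = 0.4000
  4: TP=5, FP=0+0+0+1=1, FN=0+0+1+1=2 → 10/13 = 0.7692
Macro-F1 score = mean = (0.7273 + 0.5000 + 0.6250 + 0.4000 + 0.7692) / 5 = 0.604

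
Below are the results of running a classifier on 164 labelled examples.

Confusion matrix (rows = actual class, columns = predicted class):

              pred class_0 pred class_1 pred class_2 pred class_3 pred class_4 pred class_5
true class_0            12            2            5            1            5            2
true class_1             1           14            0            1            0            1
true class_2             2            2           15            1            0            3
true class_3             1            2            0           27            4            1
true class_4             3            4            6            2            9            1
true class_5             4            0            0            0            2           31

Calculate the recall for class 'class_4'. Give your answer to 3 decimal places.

0.360

recall = TP/(TP+FN).
class_4: TP=9, FN=3+4+6+2+1=16 → 9/25 = 0.3600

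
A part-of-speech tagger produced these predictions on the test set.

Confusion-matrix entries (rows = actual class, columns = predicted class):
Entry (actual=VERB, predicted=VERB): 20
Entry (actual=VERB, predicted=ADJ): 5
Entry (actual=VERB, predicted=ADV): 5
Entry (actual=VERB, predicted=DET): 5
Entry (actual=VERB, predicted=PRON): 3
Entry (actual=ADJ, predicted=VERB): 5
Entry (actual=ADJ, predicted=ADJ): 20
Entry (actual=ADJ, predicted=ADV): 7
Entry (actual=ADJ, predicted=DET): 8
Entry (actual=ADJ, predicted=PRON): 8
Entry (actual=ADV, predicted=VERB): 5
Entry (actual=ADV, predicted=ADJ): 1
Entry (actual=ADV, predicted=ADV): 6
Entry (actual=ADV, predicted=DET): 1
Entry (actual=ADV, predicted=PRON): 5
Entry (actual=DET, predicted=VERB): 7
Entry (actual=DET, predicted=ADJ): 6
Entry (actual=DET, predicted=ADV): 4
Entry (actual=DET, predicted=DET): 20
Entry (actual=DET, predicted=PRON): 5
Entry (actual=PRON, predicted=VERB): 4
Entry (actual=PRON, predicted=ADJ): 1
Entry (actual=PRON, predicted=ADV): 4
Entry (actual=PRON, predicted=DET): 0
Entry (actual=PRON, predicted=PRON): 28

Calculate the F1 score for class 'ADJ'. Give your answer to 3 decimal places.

One-vs-rest for 'ADJ': TP = diagonal; FP = other classes predicted 'ADJ'; FN = 'ADJ' predicted as other.
F1 score = 2·TP/(2·TP+FP+FN).
ADJ: TP=20, FP=5+1+6+1=13, FN=5+7+8+8=28 → 40/81 = 0.4938

0.494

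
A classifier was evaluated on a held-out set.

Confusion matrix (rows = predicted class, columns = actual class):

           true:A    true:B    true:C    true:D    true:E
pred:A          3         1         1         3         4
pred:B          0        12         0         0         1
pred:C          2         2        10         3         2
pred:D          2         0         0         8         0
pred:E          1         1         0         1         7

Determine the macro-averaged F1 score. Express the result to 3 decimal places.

0.604

Per-class F1 score (2·TP/(2·TP+FP+FN)):
  A: TP=3, FP=1+1+3+4=9, FN=0+2+2+1=5 → 6/20 = 0.3000
  B: TP=12, FP=0+0+0+1=1, FN=1+2+0+1=4 → 24/29 = 0.8276
  C: TP=10, FP=2+2+3+2=9, FN=1+0+0+0=1 → 20/30 = 0.6667
  D: TP=8, FP=2+0+0+0=2, FN=3+0+3+1=7 → 16/25 = 0.6400
  E: TP=7, FP=1+1+0+1=3, FN=4+1+2+0=7 → 14/24 = 0.5833
Macro-F1 score = mean = (0.3000 + 0.8276 + 0.6667 + 0.6400 + 0.5833) / 5 = 0.604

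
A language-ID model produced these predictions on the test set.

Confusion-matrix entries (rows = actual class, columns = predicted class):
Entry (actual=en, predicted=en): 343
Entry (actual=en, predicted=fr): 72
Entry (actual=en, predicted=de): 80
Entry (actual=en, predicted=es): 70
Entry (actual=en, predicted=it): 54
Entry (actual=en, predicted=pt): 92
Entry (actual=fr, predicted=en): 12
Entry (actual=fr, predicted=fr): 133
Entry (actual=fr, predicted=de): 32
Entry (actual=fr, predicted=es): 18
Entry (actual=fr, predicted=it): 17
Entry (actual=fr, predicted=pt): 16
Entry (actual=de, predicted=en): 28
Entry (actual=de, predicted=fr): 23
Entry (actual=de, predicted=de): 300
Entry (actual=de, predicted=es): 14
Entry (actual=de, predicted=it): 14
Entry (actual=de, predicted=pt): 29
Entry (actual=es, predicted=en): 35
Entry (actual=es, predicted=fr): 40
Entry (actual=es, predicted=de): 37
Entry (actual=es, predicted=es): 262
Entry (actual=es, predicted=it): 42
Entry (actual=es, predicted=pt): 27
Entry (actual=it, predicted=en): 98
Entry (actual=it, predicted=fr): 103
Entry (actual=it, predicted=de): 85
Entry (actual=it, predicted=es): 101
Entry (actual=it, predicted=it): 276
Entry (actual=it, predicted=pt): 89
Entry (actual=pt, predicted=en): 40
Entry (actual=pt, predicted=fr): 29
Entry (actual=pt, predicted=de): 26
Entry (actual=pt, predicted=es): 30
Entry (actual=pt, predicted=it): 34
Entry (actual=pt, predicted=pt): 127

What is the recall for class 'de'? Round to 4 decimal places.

Take TP from the diagonal, FP from the rest of the 'de' prediction marginal, FN from the rest of the 'de' actual marginal.
recall = TP/(TP+FN).
de: TP=300, FN=28+23+14+14+29=108 → 300/408 = 0.73529

0.7353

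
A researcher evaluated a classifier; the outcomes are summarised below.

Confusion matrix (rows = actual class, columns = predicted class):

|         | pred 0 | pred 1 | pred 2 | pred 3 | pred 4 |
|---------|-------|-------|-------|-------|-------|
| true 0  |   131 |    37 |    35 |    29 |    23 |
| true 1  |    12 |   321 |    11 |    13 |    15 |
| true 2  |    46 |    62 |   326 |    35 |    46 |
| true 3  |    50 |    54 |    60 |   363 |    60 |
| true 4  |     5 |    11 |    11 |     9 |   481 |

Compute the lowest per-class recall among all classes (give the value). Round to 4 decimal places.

Per-class recall (TP/(TP+FN)):
  0: TP=131, FN=37+35+29+23=124 → 131/255 = 0.51373
  1: TP=321, FN=12+11+13+15=51 → 321/372 = 0.86290
  2: TP=326, FN=46+62+35+46=189 → 326/515 = 0.63301
  3: TP=363, FN=50+54+60+60=224 → 363/587 = 0.61840
  4: TP=481, FN=5+11+11+9=36 → 481/517 = 0.93037
Lowest is class '0' with recall = 0.5137.

0.5137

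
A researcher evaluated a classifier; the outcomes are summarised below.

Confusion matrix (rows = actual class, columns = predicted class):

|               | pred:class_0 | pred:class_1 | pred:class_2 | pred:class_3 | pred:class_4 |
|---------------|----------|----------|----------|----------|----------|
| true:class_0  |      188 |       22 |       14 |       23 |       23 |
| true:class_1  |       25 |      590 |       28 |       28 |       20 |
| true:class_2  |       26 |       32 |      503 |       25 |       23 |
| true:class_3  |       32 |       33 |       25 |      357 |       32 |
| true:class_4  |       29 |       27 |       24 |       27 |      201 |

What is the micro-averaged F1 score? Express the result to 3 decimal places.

0.780

Micro-averaging pools counts across classes: ΣTP=1839, ΣFP=518, ΣFN=518.
Micro-F1 score = 2·TP/(2·TP+FP+FN) on pooled counts = 0.780 (equals overall accuracy in single-label multiclass).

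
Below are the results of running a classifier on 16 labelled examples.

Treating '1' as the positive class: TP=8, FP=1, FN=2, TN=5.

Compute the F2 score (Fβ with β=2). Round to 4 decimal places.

0.8163

Fβ = (1+β²)·TP / ((1+β²)·TP + β²·FN + FP), with β²=4
= 5·8 / (5·8 + 4·2 + 1) = 0.8163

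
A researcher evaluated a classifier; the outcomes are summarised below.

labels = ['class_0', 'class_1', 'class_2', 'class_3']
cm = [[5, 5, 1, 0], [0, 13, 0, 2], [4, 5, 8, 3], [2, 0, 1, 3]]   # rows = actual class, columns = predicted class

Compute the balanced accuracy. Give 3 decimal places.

Balanced accuracy = mean of per-class recall.
  class_0: recall = 5/11 = 0.4545
  class_1: recall = 13/15 = 0.8667
  class_2: recall = 8/20 = 0.4000
  class_3: recall = 3/6 = 0.5000
Mean = (0.4545 + 0.8667 + 0.4000 + 0.5000) / 4 = 0.555

0.555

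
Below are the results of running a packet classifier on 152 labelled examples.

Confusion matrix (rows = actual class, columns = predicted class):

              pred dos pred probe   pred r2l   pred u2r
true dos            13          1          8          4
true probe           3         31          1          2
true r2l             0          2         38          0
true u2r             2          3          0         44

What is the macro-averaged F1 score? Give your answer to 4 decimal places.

Per-class F1 score (2·TP/(2·TP+FP+FN)):
  dos: TP=13, FP=3+0+2=5, FN=1+8+4=13 → 26/44 = 0.59091
  probe: TP=31, FP=1+2+3=6, FN=3+1+2=6 → 62/74 = 0.83784
  r2l: TP=38, FP=8+1+0=9, FN=0+2+0=2 → 76/87 = 0.87356
  u2r: TP=44, FP=4+2+0=6, FN=2+3+0=5 → 88/99 = 0.88889
Macro-F1 score = mean = (0.59091 + 0.83784 + 0.87356 + 0.88889) / 4 = 0.7978

0.7978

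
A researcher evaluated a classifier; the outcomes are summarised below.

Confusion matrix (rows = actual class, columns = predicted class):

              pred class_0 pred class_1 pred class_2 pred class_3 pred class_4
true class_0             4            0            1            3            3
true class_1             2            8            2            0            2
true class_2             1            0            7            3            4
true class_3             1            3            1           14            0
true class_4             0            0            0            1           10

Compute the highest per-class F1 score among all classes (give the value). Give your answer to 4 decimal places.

Per-class F1 score (2·TP/(2·TP+FP+FN)):
  class_0: TP=4, FP=2+1+1+0=4, FN=0+1+3+3=7 → 8/19 = 0.42105
  class_1: TP=8, FP=0+0+3+0=3, FN=2+2+0+2=6 → 16/25 = 0.64000
  class_2: TP=7, FP=1+2+1+0=4, FN=1+0+3+4=8 → 14/26 = 0.53846
  class_3: TP=14, FP=3+0+3+1=7, FN=1+3+1+0=5 → 28/40 = 0.70000
  class_4: TP=10, FP=3+2+4+0=9, FN=0+0+0+1=1 → 20/30 = 0.66667
Highest is class 'class_3' with F1 score = 0.7000.

0.7000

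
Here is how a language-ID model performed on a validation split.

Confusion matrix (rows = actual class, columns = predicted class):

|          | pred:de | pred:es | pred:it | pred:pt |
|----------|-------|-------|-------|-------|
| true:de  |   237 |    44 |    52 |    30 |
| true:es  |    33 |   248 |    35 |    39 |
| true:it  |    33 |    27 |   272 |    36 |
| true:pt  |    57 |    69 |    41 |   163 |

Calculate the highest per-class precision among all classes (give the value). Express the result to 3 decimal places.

0.680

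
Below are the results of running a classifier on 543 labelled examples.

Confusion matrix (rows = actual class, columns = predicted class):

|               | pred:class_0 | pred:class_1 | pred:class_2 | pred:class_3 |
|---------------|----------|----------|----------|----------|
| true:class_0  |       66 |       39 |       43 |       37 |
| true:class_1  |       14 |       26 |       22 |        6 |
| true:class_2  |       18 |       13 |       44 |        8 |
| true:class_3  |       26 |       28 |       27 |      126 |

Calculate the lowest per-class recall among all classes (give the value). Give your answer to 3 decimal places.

0.357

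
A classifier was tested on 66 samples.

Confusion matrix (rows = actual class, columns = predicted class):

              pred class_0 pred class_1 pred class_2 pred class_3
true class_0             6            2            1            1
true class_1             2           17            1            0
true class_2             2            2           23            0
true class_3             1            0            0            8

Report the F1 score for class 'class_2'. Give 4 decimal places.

Treat 'class_2' as positive and all other classes as negative.
F1 score = 2·TP/(2·TP+FP+FN).
class_2: TP=23, FP=1+1+0=2, FN=2+2+0=4 → 46/52 = 0.88462

0.8846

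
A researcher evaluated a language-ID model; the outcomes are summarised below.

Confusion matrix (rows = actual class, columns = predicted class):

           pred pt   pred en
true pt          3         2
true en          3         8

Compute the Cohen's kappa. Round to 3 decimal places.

0.310

Observed agreement pₒ = trace/N = 11/16 = 0.6875
Expected agreement pₑ = Σ (rowᵢ·colᵢ)/N² = (5·6 + 11·10)/16² = 0.5469
κ = (pₒ − pₑ)/(1 − pₑ) = (0.6875 − 0.5469)/(1 − 0.5469) = 0.310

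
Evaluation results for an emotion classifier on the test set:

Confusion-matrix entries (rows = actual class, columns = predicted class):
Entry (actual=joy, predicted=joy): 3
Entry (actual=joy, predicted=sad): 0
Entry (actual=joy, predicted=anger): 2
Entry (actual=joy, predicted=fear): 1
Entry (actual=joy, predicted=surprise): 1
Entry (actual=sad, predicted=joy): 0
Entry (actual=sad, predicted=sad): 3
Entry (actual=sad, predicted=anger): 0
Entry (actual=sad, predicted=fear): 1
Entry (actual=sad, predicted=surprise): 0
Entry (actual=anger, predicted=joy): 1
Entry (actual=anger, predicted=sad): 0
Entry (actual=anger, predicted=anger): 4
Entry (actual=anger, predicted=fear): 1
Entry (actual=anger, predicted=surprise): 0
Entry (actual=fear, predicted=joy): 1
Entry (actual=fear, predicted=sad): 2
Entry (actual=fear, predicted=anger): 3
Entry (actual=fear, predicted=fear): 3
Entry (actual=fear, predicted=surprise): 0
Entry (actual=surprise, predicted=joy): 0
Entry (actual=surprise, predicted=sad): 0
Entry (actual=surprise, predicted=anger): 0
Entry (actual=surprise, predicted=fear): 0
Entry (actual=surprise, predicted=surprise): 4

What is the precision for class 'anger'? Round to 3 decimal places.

precision = TP/(TP+FP).
anger: TP=4, FP=2+0+3+0=5 → 4/9 = 0.4444

0.444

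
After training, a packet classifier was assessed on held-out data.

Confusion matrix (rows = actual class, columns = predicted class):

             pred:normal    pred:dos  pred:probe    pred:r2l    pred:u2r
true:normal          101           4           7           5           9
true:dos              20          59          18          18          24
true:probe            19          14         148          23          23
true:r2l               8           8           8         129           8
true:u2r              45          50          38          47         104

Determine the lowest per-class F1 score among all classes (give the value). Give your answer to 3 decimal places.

0.431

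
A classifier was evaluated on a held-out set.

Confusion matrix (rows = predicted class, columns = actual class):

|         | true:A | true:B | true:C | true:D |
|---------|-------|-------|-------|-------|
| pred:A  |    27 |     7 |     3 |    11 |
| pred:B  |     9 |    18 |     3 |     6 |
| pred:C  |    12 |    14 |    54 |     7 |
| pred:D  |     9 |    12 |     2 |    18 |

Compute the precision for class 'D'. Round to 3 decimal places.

Treat 'D' as positive and all other classes as negative.
precision = TP/(TP+FP).
D: TP=18, FP=9+12+2=23 → 18/41 = 0.4390

0.439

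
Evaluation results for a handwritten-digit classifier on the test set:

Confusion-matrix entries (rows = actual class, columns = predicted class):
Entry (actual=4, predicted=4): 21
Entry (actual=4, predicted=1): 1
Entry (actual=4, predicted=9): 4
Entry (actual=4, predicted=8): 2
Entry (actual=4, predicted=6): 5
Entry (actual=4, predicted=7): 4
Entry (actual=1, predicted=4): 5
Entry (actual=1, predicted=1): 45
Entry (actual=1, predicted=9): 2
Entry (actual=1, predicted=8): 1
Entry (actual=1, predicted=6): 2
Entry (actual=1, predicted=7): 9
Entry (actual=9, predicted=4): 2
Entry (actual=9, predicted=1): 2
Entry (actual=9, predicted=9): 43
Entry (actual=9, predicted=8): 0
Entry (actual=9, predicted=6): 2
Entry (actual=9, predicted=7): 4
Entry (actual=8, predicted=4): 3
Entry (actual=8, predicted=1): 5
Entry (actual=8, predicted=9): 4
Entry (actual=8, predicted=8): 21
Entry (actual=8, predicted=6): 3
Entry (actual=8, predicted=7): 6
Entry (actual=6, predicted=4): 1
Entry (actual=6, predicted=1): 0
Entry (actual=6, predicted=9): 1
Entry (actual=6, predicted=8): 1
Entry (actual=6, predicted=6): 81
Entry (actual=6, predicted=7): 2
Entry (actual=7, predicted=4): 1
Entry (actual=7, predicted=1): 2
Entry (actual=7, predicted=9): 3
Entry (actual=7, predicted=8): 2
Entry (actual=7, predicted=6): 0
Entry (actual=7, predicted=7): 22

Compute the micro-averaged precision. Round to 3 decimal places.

0.747

Micro-averaging pools counts across classes: ΣTP=233, ΣFP=79, ΣFN=79.
Micro-precision = TP/(TP+FP) on pooled counts = 0.747 (equals overall accuracy in single-label multiclass).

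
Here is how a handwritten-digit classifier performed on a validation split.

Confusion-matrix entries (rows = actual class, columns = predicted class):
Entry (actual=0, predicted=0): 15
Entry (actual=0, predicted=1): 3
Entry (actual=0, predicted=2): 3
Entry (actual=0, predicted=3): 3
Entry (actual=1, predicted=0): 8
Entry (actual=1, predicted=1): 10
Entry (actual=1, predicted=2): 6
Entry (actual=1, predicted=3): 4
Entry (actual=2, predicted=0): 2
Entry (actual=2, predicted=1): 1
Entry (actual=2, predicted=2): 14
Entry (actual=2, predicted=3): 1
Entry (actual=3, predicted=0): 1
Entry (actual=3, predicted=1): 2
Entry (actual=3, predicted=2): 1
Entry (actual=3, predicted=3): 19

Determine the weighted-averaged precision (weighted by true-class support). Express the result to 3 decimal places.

Per-class precision (TP/(TP+FP)):
  0: TP=15, FP=8+2+1=11 → 15/26 = 0.5769
  1: TP=10, FP=3+1+2=6 → 10/16 = 0.6250
  2: TP=14, FP=3+6+1=10 → 14/24 = 0.5833
  3: TP=19, FP=3+4+1=8 → 19/27 = 0.7037
Weighted-precision = Σ (supportᵢ/N)·precisionᵢ with N=93: (24/93)·0.5769 + (28/93)·0.6250 + (18/93)·0.5833 + (23/93)·0.7037 = 0.624

0.624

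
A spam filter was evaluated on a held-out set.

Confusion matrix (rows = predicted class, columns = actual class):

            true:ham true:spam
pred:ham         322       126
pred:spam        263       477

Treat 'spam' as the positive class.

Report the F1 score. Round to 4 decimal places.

Precision = TP/(TP+FP) = 477/740 = 0.6446
Recall = TP/(TP+FN) = 477/603 = 0.7910
F1 = 2·TP/(2·TP+FP+FN) = 954/1343 = 0.7103

0.7103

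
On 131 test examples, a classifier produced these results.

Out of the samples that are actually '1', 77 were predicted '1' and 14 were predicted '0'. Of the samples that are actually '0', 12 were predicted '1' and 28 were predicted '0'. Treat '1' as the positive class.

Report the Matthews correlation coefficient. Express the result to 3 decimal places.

MCC = (TP·TN − FP·FN) / √((TP+FP)(TP+FN)(TN+FP)(TN+FN))
Numerator = 77·28 − 12·14 = 1988
Denominator = √(89·91·40·42) = √13606320 = 3688.6746
MCC = 1988 / 3688.6746 = 0.539

0.539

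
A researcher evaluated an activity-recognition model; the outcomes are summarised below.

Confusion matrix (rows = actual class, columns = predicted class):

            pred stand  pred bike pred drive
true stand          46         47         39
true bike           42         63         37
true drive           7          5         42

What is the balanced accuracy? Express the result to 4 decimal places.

Balanced accuracy = mean of per-class recall.
  stand: recall = 46/132 = 0.34848
  bike: recall = 63/142 = 0.44366
  drive: recall = 42/54 = 0.77778
Mean = (0.34848 + 0.44366 + 0.77778) / 3 = 0.5233

0.5233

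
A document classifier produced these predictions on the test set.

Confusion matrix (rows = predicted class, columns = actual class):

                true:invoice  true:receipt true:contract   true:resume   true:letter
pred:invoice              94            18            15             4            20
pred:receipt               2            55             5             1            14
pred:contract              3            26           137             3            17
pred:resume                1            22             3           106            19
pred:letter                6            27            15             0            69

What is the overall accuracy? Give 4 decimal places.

0.6760

Accuracy = trace / total = (94+55+137+106+69=461) / 682 = 461/682 = 0.6760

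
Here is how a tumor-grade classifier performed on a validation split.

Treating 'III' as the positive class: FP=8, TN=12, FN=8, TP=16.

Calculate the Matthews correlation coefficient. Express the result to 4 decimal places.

0.2667

MCC = (TP·TN − FP·FN) / √((TP+FP)(TP+FN)(TN+FP)(TN+FN))
Numerator = 16·12 − 8·8 = 128
Denominator = √(24·24·20·20) = √230400 = 480.0000
MCC = 128 / 480.0000 = 0.2667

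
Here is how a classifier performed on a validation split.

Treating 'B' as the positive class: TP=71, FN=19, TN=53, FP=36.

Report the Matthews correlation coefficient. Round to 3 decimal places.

0.392

MCC = (TP·TN − FP·FN) / √((TP+FP)(TP+FN)(TN+FP)(TN+FN))
Numerator = 71·53 − 36·19 = 3079
Denominator = √(107·90·89·72) = √61709040 = 7855.5102
MCC = 3079 / 7855.5102 = 0.392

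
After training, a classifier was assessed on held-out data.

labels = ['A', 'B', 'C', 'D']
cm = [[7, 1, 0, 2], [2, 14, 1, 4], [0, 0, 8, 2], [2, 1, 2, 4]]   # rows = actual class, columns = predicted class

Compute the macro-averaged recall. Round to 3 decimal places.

Per-class recall (TP/(TP+FN)):
  A: TP=7, FN=1+0+2=3 → 7/10 = 0.7000
  B: TP=14, FN=2+1+4=7 → 14/21 = 0.6667
  C: TP=8, FN=0+0+2=2 → 8/10 = 0.8000
  D: TP=4, FN=2+1+2=5 → 4/9 = 0.4444
Macro-recall = mean = (0.7000 + 0.6667 + 0.8000 + 0.4444) / 4 = 0.653

0.653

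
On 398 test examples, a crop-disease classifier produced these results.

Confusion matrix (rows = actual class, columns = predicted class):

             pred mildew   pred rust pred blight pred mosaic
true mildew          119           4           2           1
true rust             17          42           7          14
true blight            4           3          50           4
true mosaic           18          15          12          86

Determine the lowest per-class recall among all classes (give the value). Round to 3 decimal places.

0.525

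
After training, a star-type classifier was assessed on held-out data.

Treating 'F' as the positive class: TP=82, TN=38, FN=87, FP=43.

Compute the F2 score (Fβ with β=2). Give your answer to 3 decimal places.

0.512

Fβ = (1+β²)·TP / ((1+β²)·TP + β²·FN + FP), with β²=4
= 5·82 / (5·82 + 4·87 + 43) = 0.512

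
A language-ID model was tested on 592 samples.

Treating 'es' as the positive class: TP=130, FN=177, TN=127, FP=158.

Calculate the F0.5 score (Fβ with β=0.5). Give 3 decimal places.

Fβ = (1+β²)·TP / ((1+β²)·TP + β²·FN + FP), with β²=1/4
= 1.25·130 / (1.25·130 + 0.25·177 + 158) = 0.446

0.446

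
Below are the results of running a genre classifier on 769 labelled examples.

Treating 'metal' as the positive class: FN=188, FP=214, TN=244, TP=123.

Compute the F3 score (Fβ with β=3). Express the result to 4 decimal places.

0.3922

Fβ = (1+β²)·TP / ((1+β²)·TP + β²·FN + FP), with β²=9
= 10·123 / (10·123 + 9·188 + 214) = 0.3922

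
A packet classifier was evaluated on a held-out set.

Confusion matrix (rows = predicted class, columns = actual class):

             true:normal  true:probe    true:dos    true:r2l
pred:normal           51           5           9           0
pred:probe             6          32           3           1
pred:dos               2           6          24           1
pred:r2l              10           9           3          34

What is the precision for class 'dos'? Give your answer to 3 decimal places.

Take TP from the diagonal, FP from the rest of the 'dos' prediction marginal, FN from the rest of the 'dos' actual marginal.
precision = TP/(TP+FP).
dos: TP=24, FP=2+6+1=9 → 24/33 = 0.7273

0.727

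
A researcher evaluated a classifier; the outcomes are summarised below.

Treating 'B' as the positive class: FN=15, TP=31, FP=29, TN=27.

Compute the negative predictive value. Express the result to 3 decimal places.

0.643

NPV = TN/(TN+FN) = 27/(27+15) = 0.643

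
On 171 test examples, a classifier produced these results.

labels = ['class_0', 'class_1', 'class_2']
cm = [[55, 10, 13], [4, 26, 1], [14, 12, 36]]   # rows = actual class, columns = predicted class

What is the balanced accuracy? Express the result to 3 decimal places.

Balanced accuracy = mean of per-class recall.
  class_0: recall = 55/78 = 0.7051
  class_1: recall = 26/31 = 0.8387
  class_2: recall = 36/62 = 0.5806
Mean = (0.7051 + 0.8387 + 0.5806) / 3 = 0.708

0.708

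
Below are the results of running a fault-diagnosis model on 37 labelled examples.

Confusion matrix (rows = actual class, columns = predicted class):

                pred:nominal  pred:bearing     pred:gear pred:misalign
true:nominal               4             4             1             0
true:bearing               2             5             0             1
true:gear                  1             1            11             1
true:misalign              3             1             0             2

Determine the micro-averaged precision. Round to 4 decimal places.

0.5946

Micro-averaging pools counts across classes: ΣTP=22, ΣFP=15, ΣFN=15.
Micro-precision = TP/(TP+FP) on pooled counts = 0.5946 (equals overall accuracy in single-label multiclass).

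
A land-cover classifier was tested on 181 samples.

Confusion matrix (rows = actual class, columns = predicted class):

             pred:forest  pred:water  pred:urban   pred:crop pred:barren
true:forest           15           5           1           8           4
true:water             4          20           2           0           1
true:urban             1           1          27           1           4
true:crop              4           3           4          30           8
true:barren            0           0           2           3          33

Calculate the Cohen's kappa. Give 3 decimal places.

0.610

Observed agreement pₒ = trace/N = 125/181 = 0.6906
Expected agreement pₑ = Σ (rowᵢ·colᵢ)/N² = (33·24 + 27·29 + 34·36 + 49·42 + 38·50)/181² = 0.2063
κ = (pₒ − pₑ)/(1 − pₑ) = (0.6906 − 0.2063)/(1 − 0.2063) = 0.610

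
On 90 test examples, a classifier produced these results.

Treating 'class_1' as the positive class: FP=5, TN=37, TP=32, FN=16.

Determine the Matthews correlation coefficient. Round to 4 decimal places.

0.5552

MCC = (TP·TN − FP·FN) / √((TP+FP)(TP+FN)(TN+FP)(TN+FN))
Numerator = 32·37 − 5·16 = 1104
Denominator = √(37·48·42·53) = √3953376 = 1988.3098
MCC = 1104 / 1988.3098 = 0.5552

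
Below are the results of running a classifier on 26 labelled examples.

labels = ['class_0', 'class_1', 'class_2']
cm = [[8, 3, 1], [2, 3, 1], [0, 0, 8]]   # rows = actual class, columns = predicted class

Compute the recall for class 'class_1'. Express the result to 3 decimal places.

0.500

Take TP from the diagonal, FP from the rest of the 'class_1' prediction marginal, FN from the rest of the 'class_1' actual marginal.
recall = TP/(TP+FN).
class_1: TP=3, FN=2+1=3 → 3/6 = 0.5000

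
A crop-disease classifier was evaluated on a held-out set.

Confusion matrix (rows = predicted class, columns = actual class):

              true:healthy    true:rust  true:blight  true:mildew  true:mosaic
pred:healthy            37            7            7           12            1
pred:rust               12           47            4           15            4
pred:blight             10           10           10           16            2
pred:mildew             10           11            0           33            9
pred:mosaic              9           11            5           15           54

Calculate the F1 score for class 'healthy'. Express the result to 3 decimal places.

0.521

F1 score = 2·TP/(2·TP+FP+FN).
healthy: TP=37, FP=7+7+12+1=27, FN=12+10+10+9=41 → 74/142 = 0.5211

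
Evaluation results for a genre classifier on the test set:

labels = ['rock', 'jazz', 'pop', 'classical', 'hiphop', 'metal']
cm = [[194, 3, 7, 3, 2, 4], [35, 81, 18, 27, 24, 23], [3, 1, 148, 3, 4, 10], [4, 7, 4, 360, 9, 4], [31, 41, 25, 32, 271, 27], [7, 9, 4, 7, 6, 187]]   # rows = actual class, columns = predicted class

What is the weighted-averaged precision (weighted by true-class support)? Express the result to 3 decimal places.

0.764

Per-class precision (TP/(TP+FP)):
  rock: TP=194, FP=35+3+4+31+7=80 → 194/274 = 0.7080
  jazz: TP=81, FP=3+1+7+41+9=61 → 81/142 = 0.5704
  pop: TP=148, FP=7+18+4+25+4=58 → 148/206 = 0.7184
  classical: TP=360, FP=3+27+3+32+7=72 → 360/432 = 0.8333
  hiphop: TP=271, FP=2+24+4+9+6=45 → 271/316 = 0.8576
  metal: TP=187, FP=4+23+10+4+27=68 → 187/255 = 0.7333
Weighted-precision = Σ (supportᵢ/N)·precisionᵢ with N=1625: (213/1625)·0.7080 + (208/1625)·0.5704 + (169/1625)·0.7184 + (388/1625)·0.8333 + (427/1625)·0.8576 + (220/1625)·0.7333 = 0.764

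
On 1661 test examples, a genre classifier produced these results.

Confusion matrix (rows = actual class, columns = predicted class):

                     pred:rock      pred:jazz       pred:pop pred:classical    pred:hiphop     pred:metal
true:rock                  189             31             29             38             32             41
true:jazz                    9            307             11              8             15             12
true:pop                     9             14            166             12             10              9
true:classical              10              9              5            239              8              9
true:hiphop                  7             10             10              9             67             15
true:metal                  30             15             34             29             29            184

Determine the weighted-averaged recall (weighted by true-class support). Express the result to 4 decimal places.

Per-class recall (TP/(TP+FN)):
  rock: TP=189, FN=31+29+38+32+41=171 → 189/360 = 0.52500
  jazz: TP=307, FN=9+11+8+15+12=55 → 307/362 = 0.84807
  pop: TP=166, FN=9+14+12+10+9=54 → 166/220 = 0.75455
  classical: TP=239, FN=10+9+5+8+9=41 → 239/280 = 0.85357
  hiphop: TP=67, FN=7+10+10+9+15=51 → 67/118 = 0.56780
  metal: TP=184, FN=30+15+34+29+29=137 → 184/321 = 0.57321
Weighted-recall = Σ (supportᵢ/N)·recallᵢ with N=1661: (360/1661)·0.52500 + (362/1661)·0.84807 + (220/1661)·0.75455 + (280/1661)·0.85357 + (118/1661)·0.56780 + (321/1661)·0.57321 = 0.6936

0.6936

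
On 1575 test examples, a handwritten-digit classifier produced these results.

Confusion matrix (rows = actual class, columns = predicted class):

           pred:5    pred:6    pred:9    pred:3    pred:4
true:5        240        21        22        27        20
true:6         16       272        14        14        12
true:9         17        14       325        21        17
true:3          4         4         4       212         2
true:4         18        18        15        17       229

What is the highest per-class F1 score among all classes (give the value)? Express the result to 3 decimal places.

0.840

Per-class F1 score (2·TP/(2·TP+FP+FN)):
  5: TP=240, FP=16+17+4+18=55, FN=21+22+27+20=90 → 480/625 = 0.7680
  6: TP=272, FP=21+14+4+18=57, FN=16+14+14+12=56 → 544/657 = 0.8280
  9: TP=325, FP=22+14+4+15=55, FN=17+14+21+17=69 → 650/774 = 0.8398
  3: TP=212, FP=27+14+21+17=79, FN=4+4+4+2=14 → 424/517 = 0.8201
  4: TP=229, FP=20+12+17+2=51, FN=18+18+15+17=68 → 458/577 = 0.7938
Highest is class '9' with F1 score = 0.840.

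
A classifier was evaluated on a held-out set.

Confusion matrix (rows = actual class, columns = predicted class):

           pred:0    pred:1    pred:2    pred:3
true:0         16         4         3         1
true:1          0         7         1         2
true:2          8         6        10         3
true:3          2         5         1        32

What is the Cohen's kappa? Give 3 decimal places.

0.511

Observed agreement pₒ = trace/N = 65/101 = 0.6436
Expected agreement pₑ = Σ (rowᵢ·colᵢ)/N² = (24·26 + 10·22 + 27·15 + 40·38)/101² = 0.2714
κ = (pₒ − pₑ)/(1 − pₑ) = (0.6436 − 0.2714)/(1 − 0.2714) = 0.511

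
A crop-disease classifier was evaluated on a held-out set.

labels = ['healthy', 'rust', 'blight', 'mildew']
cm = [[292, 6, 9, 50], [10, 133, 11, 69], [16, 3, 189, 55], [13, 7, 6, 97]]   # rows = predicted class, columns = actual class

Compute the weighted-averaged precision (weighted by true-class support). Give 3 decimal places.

Per-class precision (TP/(TP+FP)):
  healthy: TP=292, FP=6+9+50=65 → 292/357 = 0.8179
  rust: TP=133, FP=10+11+69=90 → 133/223 = 0.5964
  blight: TP=189, FP=16+3+55=74 → 189/263 = 0.7186
  mildew: TP=97, FP=13+7+6=26 → 97/123 = 0.7886
Weighted-precision = Σ (supportᵢ/N)·precisionᵢ with N=966: (331/966)·0.8179 + (149/966)·0.5964 + (215/966)·0.7186 + (271/966)·0.7886 = 0.753

0.753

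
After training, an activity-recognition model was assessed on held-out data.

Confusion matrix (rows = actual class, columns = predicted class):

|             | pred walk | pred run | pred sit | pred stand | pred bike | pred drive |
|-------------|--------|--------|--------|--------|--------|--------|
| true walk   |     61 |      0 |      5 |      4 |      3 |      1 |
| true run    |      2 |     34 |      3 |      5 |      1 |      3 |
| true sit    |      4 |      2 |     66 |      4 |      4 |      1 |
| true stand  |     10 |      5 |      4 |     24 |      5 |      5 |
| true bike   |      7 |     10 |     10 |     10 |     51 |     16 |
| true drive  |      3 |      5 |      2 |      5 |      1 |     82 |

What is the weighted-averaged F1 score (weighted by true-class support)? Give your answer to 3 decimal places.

Per-class F1 score (2·TP/(2·TP+FP+FN)):
  walk: TP=61, FP=2+4+10+7+3=26, FN=0+5+4+3+1=13 → 122/161 = 0.7578
  run: TP=34, FP=0+2+5+10+5=22, FN=2+3+5+1+3=14 → 68/104 = 0.6538
  sit: TP=66, FP=5+3+4+10+2=24, FN=4+2+4+4+1=15 → 132/171 = 0.7719
  stand: TP=24, FP=4+5+4+10+5=28, FN=10+5+4+5+5=29 → 48/105 = 0.4571
  bike: TP=51, FP=3+1+4+5+1=14, FN=7+10+10+10+16=53 → 102/169 = 0.6036
  drive: TP=82, FP=1+3+1+5+16=26, FN=3+5+2+5+1=16 → 164/206 = 0.7961
Weighted-F1 score = Σ (supportᵢ/N)·F1 scoreᵢ with N=458: (74/458)·0.7578 + (48/458)·0.6538 + (81/458)·0.7719 + (53/458)·0.4571 + (104/458)·0.6036 + (98/458)·0.7961 = 0.688

0.688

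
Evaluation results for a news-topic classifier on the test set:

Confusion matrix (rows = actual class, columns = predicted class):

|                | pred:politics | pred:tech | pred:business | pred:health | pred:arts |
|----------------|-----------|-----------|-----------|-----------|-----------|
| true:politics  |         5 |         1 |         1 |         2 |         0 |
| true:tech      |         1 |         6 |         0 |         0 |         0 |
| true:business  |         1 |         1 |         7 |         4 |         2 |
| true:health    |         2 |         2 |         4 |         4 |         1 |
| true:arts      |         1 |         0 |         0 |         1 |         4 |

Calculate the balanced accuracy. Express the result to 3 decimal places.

0.571

Balanced accuracy = mean of per-class recall.
  politics: recall = 5/9 = 0.5556
  tech: recall = 6/7 = 0.8571
  business: recall = 7/15 = 0.4667
  health: recall = 4/13 = 0.3077
  arts: recall = 4/6 = 0.6667
Mean = (0.5556 + 0.8571 + 0.4667 + 0.3077 + 0.6667) / 5 = 0.571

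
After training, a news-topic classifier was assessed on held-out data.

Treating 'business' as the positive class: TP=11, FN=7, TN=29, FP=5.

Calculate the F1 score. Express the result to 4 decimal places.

Precision = TP/(TP+FP) = 11/16 = 0.6875
Recall = TP/(TP+FN) = 11/18 = 0.6111
F1 = 2·TP/(2·TP+FP+FN) = 22/34 = 0.6471

0.6471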